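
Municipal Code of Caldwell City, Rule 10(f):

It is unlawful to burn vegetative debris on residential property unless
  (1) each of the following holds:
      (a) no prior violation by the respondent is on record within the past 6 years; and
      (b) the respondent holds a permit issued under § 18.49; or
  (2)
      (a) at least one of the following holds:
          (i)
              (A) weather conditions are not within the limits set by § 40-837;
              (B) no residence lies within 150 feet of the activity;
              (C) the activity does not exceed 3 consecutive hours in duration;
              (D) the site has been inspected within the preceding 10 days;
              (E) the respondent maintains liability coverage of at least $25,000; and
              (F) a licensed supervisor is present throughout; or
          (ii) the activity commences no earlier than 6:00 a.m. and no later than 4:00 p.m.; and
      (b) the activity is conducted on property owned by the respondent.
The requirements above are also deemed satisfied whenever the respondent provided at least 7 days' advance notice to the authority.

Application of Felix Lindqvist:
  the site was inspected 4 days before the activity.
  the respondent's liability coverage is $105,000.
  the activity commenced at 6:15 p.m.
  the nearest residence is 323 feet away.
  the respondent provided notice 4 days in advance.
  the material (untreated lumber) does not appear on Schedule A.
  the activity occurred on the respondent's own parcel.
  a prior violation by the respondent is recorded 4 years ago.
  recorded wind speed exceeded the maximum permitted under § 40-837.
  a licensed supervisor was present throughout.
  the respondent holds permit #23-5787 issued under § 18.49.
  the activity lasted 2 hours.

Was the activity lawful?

(a) no prior violation — fails.
(b) holds permit — satisfied.
(1): F AND T → false.
(A) not (weather ok) — met.
(B) no residence in 150 ft — satisfied.
(C) ≤ 3 hrs duration — satisfied.
(D) site inspected — met.
(E) coverage ≥ $25,000 — satisfied.
(F) supervisor present — met.
So (i) is satisfied (T AND T AND T AND T AND T AND T).
(ii) start within hours — fails.
(a): T OR F → true.
(b) own property — met.
(2): T AND T → true.
Overall = F OR T = true.
Exception (≥7 days' notice) — not satisfied.
Result: main true OR exception false → true.

Yes — lawful.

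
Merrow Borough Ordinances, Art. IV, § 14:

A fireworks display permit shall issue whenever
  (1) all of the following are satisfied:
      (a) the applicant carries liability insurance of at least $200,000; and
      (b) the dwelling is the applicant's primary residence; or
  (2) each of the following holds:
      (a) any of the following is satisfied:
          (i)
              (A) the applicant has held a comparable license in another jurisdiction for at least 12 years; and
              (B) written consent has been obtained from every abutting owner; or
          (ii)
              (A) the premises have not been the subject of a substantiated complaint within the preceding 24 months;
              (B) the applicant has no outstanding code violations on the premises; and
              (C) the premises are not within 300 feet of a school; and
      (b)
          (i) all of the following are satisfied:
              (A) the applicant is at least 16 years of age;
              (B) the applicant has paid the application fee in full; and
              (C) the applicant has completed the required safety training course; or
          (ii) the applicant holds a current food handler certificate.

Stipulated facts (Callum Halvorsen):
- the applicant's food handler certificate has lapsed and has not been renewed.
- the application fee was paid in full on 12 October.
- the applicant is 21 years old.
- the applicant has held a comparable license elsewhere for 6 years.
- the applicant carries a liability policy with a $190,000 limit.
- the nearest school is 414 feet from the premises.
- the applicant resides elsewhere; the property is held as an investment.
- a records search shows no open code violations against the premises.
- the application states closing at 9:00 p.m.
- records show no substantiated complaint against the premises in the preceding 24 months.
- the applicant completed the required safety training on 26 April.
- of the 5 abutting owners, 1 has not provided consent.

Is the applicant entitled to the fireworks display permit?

Yes — granted.

(a) insurance ≥ $200,000 — fails.
(b) primary residence — not satisfied.
So (1) is not satisfied (F AND F).
(A) prior license ≥ 12 yr — not met.
(B) all abutters consent — fails.
(i) = F AND F = false.
(A) no complaint in 24 mo. — satisfied.
(B) no code violations — met.
(C) ≥300 ft from school — met.
(ii) = T AND T AND T = true.
So (a) is satisfied (F OR T).
(A) age ≥ 16 — holds.
(B) fee paid — satisfied.
(C) safety training — satisfied.
(i) = T AND T AND T = true.
(ii) food handler cert. — fails.
So (b) is satisfied (T OR F).
(2) = T AND T = true.
Overall = F OR T = true.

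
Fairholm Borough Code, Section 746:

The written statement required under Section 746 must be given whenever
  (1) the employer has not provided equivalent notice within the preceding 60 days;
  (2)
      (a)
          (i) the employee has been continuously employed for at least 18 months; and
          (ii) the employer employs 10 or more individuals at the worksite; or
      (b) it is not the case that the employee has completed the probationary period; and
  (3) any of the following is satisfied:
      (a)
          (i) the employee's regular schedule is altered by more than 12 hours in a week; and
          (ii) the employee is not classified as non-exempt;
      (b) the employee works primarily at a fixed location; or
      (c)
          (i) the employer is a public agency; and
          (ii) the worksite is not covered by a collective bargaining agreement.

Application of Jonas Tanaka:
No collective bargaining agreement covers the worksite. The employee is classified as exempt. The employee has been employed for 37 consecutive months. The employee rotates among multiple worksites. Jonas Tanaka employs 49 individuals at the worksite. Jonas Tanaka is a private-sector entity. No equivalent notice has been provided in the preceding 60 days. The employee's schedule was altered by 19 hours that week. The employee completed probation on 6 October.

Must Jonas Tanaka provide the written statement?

(1) no recent notice — satisfied.
(i) tenure ≥ 18 mo. — satisfied.
(ii) ≥ 10 at site — satisfied.
(a) = T AND T = true.
(b) not (past probation) — fails.
(2) = T OR F = true.
(i) schedule shift > 12h — holds.
(ii) not (non-exempt) — met.
So (a) is satisfied (T AND T).
(b) fixed location — fails.
(i) public agency — not satisfied.
(ii) no CBA — met.
(c): F AND T → false.
So (3) is satisfied (T OR F OR F).
Overall = T AND T AND T = true.

Yes — required.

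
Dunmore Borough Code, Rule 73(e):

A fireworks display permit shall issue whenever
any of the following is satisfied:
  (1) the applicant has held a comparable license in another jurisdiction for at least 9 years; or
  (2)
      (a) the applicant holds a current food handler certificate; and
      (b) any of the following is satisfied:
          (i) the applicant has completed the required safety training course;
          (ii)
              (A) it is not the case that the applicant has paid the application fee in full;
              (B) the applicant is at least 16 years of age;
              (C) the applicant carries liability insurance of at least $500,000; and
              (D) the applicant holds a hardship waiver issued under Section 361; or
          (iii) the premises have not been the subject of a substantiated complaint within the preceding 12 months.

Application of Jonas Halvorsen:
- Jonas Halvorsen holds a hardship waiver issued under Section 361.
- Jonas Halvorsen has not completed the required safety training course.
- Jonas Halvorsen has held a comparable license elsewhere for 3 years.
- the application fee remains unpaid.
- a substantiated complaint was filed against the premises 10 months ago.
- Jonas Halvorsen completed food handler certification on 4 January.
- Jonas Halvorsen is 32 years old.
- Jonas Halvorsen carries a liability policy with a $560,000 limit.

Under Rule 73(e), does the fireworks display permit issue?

(1) prior license ≥ 9 yr — not satisfied.
(a) food handler cert. — met.
(i) safety training — fails.
(A) not (fee paid) — holds.
(B) age ≥ 16 — holds.
(C) insurance ≥ $500,000 — holds.
(D) hardship waiver — satisfied.
So (ii) is satisfied (T AND T AND T AND T).
(iii) no complaint in 12 mo. — fails.
(b) = F OR T OR F = true.
(2): T AND T → true.
Overall: F OR T → true.

Yes — granted.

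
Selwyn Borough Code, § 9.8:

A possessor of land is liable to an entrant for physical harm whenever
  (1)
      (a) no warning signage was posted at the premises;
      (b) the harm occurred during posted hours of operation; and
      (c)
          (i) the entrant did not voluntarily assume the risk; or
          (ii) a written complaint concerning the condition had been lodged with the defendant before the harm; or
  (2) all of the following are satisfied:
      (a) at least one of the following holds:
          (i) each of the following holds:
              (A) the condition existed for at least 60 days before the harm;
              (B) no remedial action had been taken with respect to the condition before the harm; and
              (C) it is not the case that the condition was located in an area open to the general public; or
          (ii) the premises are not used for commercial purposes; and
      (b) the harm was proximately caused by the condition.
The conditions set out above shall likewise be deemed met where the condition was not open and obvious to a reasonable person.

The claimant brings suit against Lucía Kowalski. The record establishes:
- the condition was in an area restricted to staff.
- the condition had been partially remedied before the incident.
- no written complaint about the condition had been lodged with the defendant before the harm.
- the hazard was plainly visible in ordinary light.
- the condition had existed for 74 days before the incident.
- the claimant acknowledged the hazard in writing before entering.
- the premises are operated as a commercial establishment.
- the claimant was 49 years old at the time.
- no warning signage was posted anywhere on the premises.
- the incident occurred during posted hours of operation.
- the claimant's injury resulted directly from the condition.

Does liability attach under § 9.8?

(a) no signage posted — holds.
(b) during posted hours — met.
(i) no assumed risk — not met.
(ii) complaint lodged — not satisfied.
(c) = F OR F = false.
(1) = T AND T AND F = false.
(A) condition ≥60 days old — satisfied.
(B) no remedial action — fails.
(C) not (public area) — holds.
(i) = T AND F AND T = false.
(ii) not (commercial use) — fails.
(a): F OR F → false.
(b) proximate cause — met.
(2) = F AND T = false.
So Overall is not satisfied (F OR F).
Exception (not open/obvious) — not satisfied.
Result: main false OR exception false → false.

No — not liable.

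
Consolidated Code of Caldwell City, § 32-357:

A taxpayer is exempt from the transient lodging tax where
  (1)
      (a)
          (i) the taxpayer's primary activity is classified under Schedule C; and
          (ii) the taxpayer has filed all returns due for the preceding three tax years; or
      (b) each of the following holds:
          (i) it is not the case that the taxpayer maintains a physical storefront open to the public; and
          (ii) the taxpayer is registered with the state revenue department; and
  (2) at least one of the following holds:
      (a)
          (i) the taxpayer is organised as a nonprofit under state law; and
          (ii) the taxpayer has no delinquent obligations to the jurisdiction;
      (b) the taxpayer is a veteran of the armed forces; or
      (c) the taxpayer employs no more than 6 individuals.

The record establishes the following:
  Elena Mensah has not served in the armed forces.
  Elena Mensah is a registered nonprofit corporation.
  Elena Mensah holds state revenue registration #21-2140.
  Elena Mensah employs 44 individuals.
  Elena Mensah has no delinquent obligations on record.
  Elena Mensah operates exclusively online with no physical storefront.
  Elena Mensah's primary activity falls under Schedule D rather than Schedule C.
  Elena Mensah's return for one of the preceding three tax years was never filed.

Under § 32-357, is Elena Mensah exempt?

(i) Schedule C activity — not satisfied.
(ii) returns current — not satisfied.
(a) = F AND F = false.
(i) not (has storefront) — met.
(ii) state-registered — met.
So (b) is satisfied (T AND T).
So (1) is satisfied (F OR T).
(i) nonprofit — holds.
(ii) no delinquency — met.
(a) = T AND T = true.
(b) veteran — fails.
(c) ≤ 6 employees — not met.
(2) = T OR F OR F = true.
So Overall is satisfied (T AND T).

Yes — exempt.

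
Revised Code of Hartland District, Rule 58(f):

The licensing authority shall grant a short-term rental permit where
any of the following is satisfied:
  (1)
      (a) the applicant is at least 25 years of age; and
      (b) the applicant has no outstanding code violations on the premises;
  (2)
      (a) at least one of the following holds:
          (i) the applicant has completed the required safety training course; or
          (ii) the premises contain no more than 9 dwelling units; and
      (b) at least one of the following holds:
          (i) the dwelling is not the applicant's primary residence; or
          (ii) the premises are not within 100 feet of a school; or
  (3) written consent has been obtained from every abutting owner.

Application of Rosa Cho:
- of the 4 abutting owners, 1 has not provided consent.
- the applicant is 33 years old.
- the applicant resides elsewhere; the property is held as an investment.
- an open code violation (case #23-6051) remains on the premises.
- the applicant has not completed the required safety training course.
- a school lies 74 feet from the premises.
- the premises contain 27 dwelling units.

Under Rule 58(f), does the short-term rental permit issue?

No — denied.

(a) age ≥ 25 — holds.
(b) no code violations — not met.
(1): T AND F → false.
(i) safety training — fails.
(ii) ≤ 9 units — not met.
So (a) is not satisfied (F OR F).
(i) not (primary residence) — satisfied.
(ii) ≥100 ft from school — not satisfied.
So (b) is satisfied (T OR F).
So (2) is not satisfied (F AND T).
(3) all abutters consent — not satisfied.
Overall: F OR F OR F → false.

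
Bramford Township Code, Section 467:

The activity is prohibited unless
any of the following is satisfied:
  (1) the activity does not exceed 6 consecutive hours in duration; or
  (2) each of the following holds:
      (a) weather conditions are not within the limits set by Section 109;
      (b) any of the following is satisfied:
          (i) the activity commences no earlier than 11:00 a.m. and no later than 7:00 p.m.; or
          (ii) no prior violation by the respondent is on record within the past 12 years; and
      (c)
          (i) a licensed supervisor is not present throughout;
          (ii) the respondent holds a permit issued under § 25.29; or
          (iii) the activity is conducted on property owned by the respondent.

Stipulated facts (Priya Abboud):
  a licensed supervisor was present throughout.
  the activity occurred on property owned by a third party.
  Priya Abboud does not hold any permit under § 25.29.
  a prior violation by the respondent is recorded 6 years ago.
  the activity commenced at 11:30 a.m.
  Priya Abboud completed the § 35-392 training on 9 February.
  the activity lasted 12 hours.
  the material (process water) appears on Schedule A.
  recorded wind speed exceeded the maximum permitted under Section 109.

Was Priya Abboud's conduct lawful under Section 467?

(1) ≤ 6 hrs duration — not met.
(a) not (weather ok) — met.
(i) start within hours — met.
(ii) no prior violation — fails.
So (b) is satisfied (T OR F).
(i) not (supervisor present) — fails.
(ii) holds permit — not met.
(iii) own property — not satisfied.
So (c) is not satisfied (F OR F OR F).
So (2) is not satisfied (T AND T AND F).
Overall: F OR F → false.

No — unlawful.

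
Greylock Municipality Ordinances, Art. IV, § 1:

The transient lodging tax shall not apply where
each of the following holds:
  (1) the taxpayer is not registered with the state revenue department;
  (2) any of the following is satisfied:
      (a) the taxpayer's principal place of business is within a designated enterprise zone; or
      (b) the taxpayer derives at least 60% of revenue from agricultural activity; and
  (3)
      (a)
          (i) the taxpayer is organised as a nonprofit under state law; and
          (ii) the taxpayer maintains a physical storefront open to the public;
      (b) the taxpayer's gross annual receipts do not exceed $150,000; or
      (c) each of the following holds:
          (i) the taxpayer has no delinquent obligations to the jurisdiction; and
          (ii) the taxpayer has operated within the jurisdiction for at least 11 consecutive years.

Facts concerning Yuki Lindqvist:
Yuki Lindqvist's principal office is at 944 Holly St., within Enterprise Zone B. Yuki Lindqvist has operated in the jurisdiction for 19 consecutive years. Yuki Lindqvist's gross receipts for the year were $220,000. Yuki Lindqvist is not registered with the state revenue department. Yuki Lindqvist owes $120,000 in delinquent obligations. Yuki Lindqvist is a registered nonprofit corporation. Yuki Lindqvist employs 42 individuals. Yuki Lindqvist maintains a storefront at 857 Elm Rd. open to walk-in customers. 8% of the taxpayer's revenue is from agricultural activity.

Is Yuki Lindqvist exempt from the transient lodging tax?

Yes — exempt.

(1) not (state-registered) — met.
(a) in enterprise zone — satisfied.
(b) ≥60% agricultural — fails.
(2) = T OR F = true.
(i) nonprofit — satisfied.
(ii) has storefront — satisfied.
(a): T AND T → true.
(b) receipts ≤ $150,000 — fails.
(i) no delinquency — fails.
(ii) ≥ 11 yrs in jurisdiction — holds.
(c): F AND T → false.
So (3) is satisfied (T OR F OR F).
Overall: T AND T AND T → true.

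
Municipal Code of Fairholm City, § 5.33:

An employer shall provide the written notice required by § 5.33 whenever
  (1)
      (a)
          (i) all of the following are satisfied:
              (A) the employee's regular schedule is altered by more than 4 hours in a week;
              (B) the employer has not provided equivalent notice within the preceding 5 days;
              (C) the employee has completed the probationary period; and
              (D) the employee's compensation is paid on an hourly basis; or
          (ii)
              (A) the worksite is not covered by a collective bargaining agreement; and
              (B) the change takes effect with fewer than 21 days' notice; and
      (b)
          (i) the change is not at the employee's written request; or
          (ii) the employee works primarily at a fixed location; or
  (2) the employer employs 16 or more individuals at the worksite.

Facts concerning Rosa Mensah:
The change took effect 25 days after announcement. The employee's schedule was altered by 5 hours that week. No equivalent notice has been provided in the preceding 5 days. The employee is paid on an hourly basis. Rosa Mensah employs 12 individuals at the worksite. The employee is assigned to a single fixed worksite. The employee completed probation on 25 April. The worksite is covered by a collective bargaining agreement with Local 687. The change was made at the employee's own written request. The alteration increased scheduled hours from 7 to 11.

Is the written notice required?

Yes — required.

(A) schedule shift > 4h — holds.
(B) no recent notice — holds.
(C) past probation — holds.
(D) hourly-paid — holds.
So (i) is satisfied (T AND T AND T AND T).
(A) no CBA — not satisfied.
(B) < 21 days' notice — fails.
(ii): F AND F → false.
(a) = T OR F = true.
(i) not employee-requested — fails.
(ii) fixed location — holds.
(b) = F OR T = true.
So (1) is satisfied (T AND T).
(2) ≥ 16 at site — not satisfied.
Overall = T OR F = true.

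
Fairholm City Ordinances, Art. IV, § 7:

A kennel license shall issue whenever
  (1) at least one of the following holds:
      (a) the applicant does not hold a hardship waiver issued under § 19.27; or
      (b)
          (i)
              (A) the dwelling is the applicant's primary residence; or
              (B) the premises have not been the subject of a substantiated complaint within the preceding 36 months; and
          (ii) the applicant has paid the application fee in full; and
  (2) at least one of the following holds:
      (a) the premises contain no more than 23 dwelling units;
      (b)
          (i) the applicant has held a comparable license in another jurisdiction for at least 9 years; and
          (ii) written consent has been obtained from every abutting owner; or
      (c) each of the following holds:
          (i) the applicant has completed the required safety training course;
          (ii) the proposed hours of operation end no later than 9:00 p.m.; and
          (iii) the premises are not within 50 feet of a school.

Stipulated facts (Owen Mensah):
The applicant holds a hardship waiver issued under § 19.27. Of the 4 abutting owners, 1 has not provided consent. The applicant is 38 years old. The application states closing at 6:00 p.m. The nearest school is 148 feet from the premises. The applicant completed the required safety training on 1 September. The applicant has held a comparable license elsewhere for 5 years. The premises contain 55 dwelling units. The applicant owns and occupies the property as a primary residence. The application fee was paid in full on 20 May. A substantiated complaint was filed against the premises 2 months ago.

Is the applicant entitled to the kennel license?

Yes — granted.

(a) not (hardship waiver) — not met.
(A) primary residence — satisfied.
(B) no complaint in 36 mo. — not met.
(i): T OR F → true.
(ii) fee paid — holds.
(b): T AND T → true.
(1) = F OR T = true.
(a) ≤ 23 units — not met.
(i) prior license ≥ 9 yr — fails.
(ii) all abutters consent — fails.
(b) = F AND F = false.
(i) safety training — met.
(ii) closes by 9 p.m. — met.
(iii) ≥50 ft from school — satisfied.
(c): T AND T AND T → true.
(2) = F OR F OR T = true.
So Overall is satisfied (T AND T).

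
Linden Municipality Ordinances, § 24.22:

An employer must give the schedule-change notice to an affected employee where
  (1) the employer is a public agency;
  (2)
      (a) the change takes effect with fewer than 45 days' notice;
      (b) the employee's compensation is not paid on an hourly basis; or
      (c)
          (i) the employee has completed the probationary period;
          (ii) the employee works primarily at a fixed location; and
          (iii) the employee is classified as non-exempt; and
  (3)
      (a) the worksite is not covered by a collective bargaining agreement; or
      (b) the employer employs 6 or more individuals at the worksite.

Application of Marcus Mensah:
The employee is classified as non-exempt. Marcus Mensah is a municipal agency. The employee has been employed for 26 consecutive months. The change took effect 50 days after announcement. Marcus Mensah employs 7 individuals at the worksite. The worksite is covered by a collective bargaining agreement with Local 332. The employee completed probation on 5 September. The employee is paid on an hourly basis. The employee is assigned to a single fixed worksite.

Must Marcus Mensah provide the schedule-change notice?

(1) public agency — met.
(a) < 45 days' notice — fails.
(b) not (hourly-paid) — fails.
(i) past probation — met.
(ii) fixed location — met.
(iii) non-exempt — met.
So (c) is satisfied (T AND T AND T).
So (2) is satisfied (F OR F OR T).
(a) no CBA — not met.
(b) ≥ 6 at site — satisfied.
(3): F OR T → true.
Overall = T AND T AND T = true.

Yes — required.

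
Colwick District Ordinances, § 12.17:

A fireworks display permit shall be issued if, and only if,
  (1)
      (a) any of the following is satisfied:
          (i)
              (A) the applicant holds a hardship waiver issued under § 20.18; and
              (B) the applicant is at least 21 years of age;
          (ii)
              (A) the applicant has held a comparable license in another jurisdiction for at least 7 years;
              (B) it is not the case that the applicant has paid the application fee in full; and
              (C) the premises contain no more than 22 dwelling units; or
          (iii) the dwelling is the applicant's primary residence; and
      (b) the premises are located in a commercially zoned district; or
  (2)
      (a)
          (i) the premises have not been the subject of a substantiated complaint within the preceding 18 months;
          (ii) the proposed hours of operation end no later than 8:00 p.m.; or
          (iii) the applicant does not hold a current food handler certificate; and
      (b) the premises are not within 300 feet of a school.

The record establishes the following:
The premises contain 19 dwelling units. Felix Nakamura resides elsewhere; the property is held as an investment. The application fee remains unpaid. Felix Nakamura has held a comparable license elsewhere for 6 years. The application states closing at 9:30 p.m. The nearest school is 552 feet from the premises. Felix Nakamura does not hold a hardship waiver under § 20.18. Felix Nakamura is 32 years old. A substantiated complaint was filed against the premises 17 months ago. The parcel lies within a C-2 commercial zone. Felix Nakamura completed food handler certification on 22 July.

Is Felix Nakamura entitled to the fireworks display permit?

No — denied.

(A) hardship waiver — fails.
(B) age ≥ 21 — satisfied.
(i) = F AND T = false.
(A) prior license ≥ 7 yr — not met.
(B) not (fee paid) — met.
(C) ≤ 22 units — met.
(ii): F AND T AND T → false.
(iii) primary residence — not met.
(a) = F OR F OR F = false.
(b) commercially zoned — holds.
So (1) is not satisfied (F AND T).
(i) no complaint in 18 mo. — fails.
(ii) closes by 8 p.m. — fails.
(iii) not (food handler cert.) — not met.
(a): F OR F OR F → false.
(b) ≥300 ft from school — holds.
(2): F AND T → false.
Overall: F OR F → false.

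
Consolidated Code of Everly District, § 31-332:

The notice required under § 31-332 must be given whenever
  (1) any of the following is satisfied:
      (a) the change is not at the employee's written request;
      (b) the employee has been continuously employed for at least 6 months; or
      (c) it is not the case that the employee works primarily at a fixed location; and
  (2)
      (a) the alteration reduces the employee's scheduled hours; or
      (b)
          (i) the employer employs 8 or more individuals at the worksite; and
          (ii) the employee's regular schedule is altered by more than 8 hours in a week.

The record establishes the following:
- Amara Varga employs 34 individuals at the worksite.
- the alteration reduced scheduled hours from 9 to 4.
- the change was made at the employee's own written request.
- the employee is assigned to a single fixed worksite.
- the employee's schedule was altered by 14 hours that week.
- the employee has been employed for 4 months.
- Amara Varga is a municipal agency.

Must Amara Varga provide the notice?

(a) not employee-requested — not met.
(b) tenure ≥ 6 mo. — fails.
(c) not (fixed location) — not satisfied.
So (1) is not satisfied (F OR F OR F).
(a) hours reduced — satisfied.
(i) ≥ 8 at site — satisfied.
(ii) schedule shift > 8h — satisfied.
So (b) is satisfied (T AND T).
So (2) is satisfied (T OR T).
Overall: F AND T → false.

No — not required.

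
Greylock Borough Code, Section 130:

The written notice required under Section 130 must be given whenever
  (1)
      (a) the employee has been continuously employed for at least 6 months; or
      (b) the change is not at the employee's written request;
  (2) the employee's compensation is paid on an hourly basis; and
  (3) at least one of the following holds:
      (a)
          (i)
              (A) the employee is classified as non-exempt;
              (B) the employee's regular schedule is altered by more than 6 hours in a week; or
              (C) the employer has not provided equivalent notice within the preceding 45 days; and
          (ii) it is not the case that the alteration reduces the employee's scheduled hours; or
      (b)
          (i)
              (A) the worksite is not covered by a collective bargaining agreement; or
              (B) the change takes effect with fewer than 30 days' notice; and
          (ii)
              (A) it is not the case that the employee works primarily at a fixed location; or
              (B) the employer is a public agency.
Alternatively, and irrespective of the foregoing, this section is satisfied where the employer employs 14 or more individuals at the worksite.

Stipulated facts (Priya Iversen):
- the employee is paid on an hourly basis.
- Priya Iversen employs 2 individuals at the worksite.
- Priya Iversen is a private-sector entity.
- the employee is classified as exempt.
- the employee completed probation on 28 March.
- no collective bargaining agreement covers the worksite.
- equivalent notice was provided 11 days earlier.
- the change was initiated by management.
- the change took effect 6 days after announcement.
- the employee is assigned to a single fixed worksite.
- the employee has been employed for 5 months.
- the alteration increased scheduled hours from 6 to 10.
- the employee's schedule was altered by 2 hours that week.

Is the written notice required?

No — not required.

(a) tenure ≥ 6 mo. — not satisfied.
(b) not employee-requested — met.
(1) = F OR T = true.
(2) hourly-paid — holds.
(A) non-exempt — not satisfied.
(B) schedule shift > 6h — not met.
(C) no recent notice — not satisfied.
So (i) is not satisfied (F OR F OR F).
(ii) not (hours reduced) — met.
(a) = F AND T = false.
(A) no CBA — satisfied.
(B) < 30 days' notice — holds.
So (i) is satisfied (T OR T).
(A) not (fixed location) — not met.
(B) public agency — not met.
So (ii) is not satisfied (F OR F).
(b) = T AND F = false.
(3): F OR F → false.
Overall: T AND T AND F → false.
Exception (≥ 14 at site) — not satisfied.
Result: main false OR exception false → false.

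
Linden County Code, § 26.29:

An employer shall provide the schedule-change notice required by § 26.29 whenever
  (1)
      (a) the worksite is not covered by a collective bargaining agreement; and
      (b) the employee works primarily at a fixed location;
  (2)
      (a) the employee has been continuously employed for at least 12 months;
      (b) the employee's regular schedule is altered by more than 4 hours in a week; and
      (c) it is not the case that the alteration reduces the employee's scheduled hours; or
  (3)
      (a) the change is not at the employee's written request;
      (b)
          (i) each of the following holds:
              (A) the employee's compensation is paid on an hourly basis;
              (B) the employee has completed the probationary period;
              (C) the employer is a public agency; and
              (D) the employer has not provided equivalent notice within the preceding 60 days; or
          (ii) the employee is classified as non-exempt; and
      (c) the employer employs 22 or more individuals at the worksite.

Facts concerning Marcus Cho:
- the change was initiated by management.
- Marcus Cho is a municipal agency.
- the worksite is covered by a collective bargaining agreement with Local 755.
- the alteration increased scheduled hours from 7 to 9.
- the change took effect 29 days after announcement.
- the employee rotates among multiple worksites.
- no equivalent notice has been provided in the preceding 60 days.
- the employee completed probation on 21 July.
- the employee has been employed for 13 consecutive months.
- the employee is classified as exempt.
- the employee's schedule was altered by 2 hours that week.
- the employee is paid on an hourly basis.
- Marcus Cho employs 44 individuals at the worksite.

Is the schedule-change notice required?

Yes — required.

(a) no CBA — fails.
(b) fixed location — not satisfied.
(1): F AND F → false.
(a) tenure ≥ 12 mo. — satisfied.
(b) schedule shift > 4h — fails.
(c) not (hours reduced) — satisfied.
(2) = T AND F AND T = false.
(a) not employee-requested — holds.
(A) hourly-paid — met.
(B) past probation — holds.
(C) public agency — met.
(D) no recent notice — holds.
(i) = T AND T AND T AND T = true.
(ii) non-exempt — not met.
So (b) is satisfied (T OR F).
(c) ≥ 22 at site — met.
(3): T AND T AND T → true.
Overall = F OR F OR T = true.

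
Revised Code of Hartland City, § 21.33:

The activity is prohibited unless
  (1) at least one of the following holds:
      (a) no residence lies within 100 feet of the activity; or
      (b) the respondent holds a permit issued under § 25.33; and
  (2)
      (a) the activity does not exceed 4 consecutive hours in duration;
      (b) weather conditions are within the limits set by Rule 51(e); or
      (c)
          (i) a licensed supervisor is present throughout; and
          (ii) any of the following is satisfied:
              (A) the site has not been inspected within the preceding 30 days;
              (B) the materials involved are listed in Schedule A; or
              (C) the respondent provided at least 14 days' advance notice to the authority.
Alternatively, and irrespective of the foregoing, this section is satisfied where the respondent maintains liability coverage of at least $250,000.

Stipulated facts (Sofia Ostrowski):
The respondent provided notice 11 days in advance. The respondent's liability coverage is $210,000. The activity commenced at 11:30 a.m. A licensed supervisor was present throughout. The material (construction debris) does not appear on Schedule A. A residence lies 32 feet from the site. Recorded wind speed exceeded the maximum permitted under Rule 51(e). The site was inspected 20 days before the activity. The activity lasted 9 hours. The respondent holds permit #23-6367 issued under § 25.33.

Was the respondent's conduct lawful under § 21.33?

(a) no residence in 100 ft — not satisfied.
(b) holds permit — satisfied.
(1): F OR T → true.
(a) ≤ 4 hrs duration — not met.
(b) weather ok — not satisfied.
(i) supervisor present — met.
(A) not (site inspected) — fails.
(B) Schedule A material — not met.
(C) ≥14 days' notice — not met.
(ii): F OR F OR F → false.
(c): T AND F → false.
So (2) is not satisfied (F OR F OR F).
So Overall is not satisfied (T AND F).
Exception (coverage ≥ $250,000) — not satisfied.
Result: main false OR exception false → false.

No — unlawful.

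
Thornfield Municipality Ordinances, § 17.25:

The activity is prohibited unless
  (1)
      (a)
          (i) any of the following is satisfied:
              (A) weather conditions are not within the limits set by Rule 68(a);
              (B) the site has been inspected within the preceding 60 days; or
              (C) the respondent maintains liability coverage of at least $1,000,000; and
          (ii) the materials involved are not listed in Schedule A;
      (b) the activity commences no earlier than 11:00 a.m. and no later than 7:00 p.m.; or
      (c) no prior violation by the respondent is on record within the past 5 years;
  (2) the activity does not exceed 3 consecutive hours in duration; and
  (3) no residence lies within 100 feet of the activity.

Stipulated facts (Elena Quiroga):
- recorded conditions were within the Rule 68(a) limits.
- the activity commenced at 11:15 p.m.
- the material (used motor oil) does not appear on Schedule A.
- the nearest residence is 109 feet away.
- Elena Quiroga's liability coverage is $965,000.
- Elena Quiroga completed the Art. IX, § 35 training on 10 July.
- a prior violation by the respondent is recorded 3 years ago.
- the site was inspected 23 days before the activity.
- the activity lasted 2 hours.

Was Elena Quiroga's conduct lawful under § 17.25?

(A) not (weather ok) — not satisfied.
(B) site inspected — met.
(C) coverage ≥ $1,000,000 — fails.
(i) = F OR T OR F = true.
(ii) not (Schedule A material) — met.
(a): T AND T → true.
(b) start within hours — not satisfied.
(c) no prior violation — not satisfied.
(1): T OR F OR F → true.
(2) ≤ 3 hrs duration — met.
(3) no residence in 100 ft — holds.
Overall: T AND T AND T → true.

Yes — lawful.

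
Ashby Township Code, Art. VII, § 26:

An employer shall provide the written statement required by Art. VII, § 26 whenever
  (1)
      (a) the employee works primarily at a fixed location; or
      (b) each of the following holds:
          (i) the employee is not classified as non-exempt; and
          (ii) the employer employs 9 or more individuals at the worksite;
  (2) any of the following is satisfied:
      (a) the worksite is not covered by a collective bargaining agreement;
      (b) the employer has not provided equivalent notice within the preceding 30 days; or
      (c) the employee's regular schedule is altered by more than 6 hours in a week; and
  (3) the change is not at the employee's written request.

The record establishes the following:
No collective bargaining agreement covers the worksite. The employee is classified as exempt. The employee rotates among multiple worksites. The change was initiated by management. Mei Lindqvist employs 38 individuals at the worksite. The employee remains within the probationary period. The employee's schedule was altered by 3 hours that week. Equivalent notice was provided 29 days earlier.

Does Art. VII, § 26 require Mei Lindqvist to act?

Yes — required.

(a) fixed location — not satisfied.
(i) not (non-exempt) — holds.
(ii) ≥ 9 at site — met.
(b) = T AND T = true.
So (1) is satisfied (F OR T).
(a) no CBA — satisfied.
(b) no recent notice — not satisfied.
(c) schedule shift > 6h — not satisfied.
So (2) is satisfied (T OR F OR F).
(3) not employee-requested — holds.
Overall: T AND T AND T → true.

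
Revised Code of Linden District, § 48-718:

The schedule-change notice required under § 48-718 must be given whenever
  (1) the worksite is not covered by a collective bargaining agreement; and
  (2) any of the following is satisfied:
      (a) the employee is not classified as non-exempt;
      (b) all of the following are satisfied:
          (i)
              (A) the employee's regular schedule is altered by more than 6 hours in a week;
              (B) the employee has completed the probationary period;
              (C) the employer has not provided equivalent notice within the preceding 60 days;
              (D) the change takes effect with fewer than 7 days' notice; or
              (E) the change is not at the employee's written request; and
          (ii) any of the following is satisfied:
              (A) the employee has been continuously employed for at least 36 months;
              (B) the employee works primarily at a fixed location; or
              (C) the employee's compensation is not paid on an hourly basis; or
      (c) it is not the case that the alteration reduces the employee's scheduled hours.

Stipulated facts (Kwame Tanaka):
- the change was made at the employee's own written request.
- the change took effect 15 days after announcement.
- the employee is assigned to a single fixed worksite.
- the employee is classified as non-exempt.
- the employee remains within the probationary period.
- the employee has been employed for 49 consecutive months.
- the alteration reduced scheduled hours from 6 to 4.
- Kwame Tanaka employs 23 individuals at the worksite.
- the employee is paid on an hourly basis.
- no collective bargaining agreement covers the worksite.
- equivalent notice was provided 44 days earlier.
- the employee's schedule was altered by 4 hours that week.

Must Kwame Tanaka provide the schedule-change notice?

(1) no CBA — holds.
(a) not (non-exempt) — fails.
(A) schedule shift > 6h — not satisfied.
(B) past probation — not satisfied.
(C) no recent notice — fails.
(D) < 7 days' notice — fails.
(E) not employee-requested — not met.
(i): F OR F OR F OR F OR F → false.
(A) tenure ≥ 36 mo. — satisfied.
(B) fixed location — satisfied.
(C) not (hourly-paid) — not met.
So (ii) is satisfied (T OR T OR F).
(b): F AND T → false.
(c) not (hours reduced) — not satisfied.
So (2) is not satisfied (F OR F OR F).
Overall: T AND F → false.

No — not required.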